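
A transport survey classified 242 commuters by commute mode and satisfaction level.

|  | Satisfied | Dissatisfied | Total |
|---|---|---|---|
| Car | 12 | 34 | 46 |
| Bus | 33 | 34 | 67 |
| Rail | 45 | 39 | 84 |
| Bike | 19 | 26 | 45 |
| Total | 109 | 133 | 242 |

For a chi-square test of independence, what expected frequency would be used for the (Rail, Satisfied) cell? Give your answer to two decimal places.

Row total (Rail) = 84; column total (Satisfied) = 109; grand total N = 242.
Expected count = (row total × column total) / N = 84 × 109 / 242 = 37.83.

37.83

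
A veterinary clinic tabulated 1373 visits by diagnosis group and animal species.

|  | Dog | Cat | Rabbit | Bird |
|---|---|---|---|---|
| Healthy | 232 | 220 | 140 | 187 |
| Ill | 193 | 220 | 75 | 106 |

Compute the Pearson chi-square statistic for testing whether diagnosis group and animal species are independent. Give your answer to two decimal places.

Row totals: 779, 594. Column totals: 425, 440, 215, 293. Grand total N = 1373.
Expected counts (row total × column total / N):
  Healthy, Dog: 779×425/1373 = 241.133
  Healthy, Cat: 779×440/1373 = 249.643
  Healthy, Rabbit: 779×215/1373 = 121.985
  Healthy, Bird: 779×293/1373 = 166.240
  Ill, Dog: 594×425/1373 = 183.867
  Ill, Cat: 594×440/1373 = 190.357
  Ill, Rabbit: 594×215/1373 = 93.015
  Ill, Bird: 594×293/1373 = 126.760
Contributions (O − E)²/E:
  (232 − 241.133)²/241.133 = 0.3459
  (220 − 249.643)²/249.643 = 3.5199
  (140 − 121.985)²/121.985 = 2.6605
  (187 − 166.240)²/166.240 = 2.5925
  (193 − 183.867)²/183.867 = 0.4537
  (220 − 190.357)²/190.357 = 4.6161
  (75 − 93.015)²/93.015 = 3.4891
  (106 − 126.760)²/126.760 = 3.3999
χ² = 0.3459 + 3.5199 + 2.6605 + 2.5925 + 0.4537 + 4.6161 + 3.4891 + 3.3999 = 21.08

21.08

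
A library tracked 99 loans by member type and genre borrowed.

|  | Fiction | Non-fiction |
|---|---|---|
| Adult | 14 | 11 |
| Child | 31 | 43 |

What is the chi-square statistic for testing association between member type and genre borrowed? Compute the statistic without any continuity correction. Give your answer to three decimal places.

1.500

Row totals: 25, 74. Column totals: 45, 54. Grand total N = 99.
Expected counts (row total × column total / N):
  Adult, Fiction: 25×45/99 = 11.3636
  Adult, Non-fiction: 25×54/99 = 13.6364
  Child, Fiction: 74×45/99 = 33.6364
  Child, Non-fiction: 74×54/99 = 40.3636
Contributions (O − E)²/E:
  (14 − 11.3636)²/11.3636 = 0.6117
  (11 − 13.6364)²/13.6364 = 0.5097
  (31 − 33.6364)²/33.6364 = 0.2066
  (43 − 40.3636)²/40.3636 = 0.1722
χ² = 0.6117 + 0.5097 + 0.2066 + 0.1722 = 1.500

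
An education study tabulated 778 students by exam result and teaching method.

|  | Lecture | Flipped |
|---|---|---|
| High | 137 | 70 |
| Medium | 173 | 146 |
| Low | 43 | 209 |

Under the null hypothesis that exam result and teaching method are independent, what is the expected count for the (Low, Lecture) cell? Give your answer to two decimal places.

Row total (Low) = 252; column total (Lecture) = 353; grand total N = 778.
Expected count = (row total × column total) / N = 252 × 353 / 778 = 114.34.

114.34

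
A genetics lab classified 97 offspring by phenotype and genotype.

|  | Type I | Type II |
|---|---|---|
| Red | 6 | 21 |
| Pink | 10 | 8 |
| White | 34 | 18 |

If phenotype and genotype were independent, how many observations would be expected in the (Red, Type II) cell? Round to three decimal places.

Row total (Red) = 27; column total (Type II) = 47; grand total N = 97.
Expected count = (row total × column total) / N = 27 × 47 / 97 = 13.082.

13.082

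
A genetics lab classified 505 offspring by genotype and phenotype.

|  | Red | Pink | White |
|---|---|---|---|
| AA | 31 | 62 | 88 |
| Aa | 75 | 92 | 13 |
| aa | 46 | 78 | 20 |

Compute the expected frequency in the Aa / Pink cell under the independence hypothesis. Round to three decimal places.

82.693

Row total (Aa) = 180; column total (Pink) = 232; grand total N = 505.
Expected count = (row total × column total) / N = 180 × 232 / 505 = 82.693.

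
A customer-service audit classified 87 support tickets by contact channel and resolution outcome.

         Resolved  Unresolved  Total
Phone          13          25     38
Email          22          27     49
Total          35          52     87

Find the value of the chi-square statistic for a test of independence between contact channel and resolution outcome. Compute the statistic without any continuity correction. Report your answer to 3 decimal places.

1.017

Grand total N = 87.
Expected counts (row total × column total / N):
  Phone, Resolved: 38×35/87 = 15.2874
  Phone, Unresolved: 38×52/87 = 22.7126
  Email, Resolved: 49×35/87 = 19.7126
  Email, Unresolved: 49×52/87 = 29.2874
Contributions (O − E)²/E:
  (13 − 15.2874)²/15.2874 = 0.3423
  (25 − 22.7126)²/22.7126 = 0.2304
  (22 − 19.7126)²/19.7126 = 0.2654
  (27 − 29.2874)²/29.2874 = 0.1787
χ² = 0.3423 + 0.2304 + 0.2654 + 0.1787 = 1.017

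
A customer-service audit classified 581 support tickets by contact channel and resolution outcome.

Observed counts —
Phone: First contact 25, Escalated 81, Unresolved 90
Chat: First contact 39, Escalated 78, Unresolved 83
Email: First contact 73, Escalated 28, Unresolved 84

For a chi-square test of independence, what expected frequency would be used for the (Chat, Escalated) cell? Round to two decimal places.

64.37

Row total (Chat) = 200; column total (Escalated) = 187; grand total N = 581.
Expected count = (row total × column total) / N = 200 × 187 / 581 = 64.37.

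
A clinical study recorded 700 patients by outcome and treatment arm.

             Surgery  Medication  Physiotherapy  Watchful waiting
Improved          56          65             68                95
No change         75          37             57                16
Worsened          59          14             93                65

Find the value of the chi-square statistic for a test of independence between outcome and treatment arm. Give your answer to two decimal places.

81.31

Row totals: 284, 185, 231. Column totals: 190, 116, 218, 176. Grand total N = 700.
Expected counts (row total × column total / N):
  Improved, Surgery: 284×190/700 = 77.086
  Improved, Medication: 284×116/700 = 47.063
  Improved, Physiotherapy: 284×218/700 = 88.446
  Improved, Watchful waiting: 284×176/700 = 71.406
  No change, Surgery: 185×190/700 = 50.214
  No change, Medication: 185×116/700 = 30.657
  No change, Physiotherapy: 185×218/700 = 57.614
  No change, Watchful waiting: 185×176/700 = 46.514
  Worsened, Surgery: 231×190/700 = 62.700
  Worsened, Medication: 231×116/700 = 38.280
  Worsened, Physiotherapy: 231×218/700 = 71.940
  Worsened, Watchful waiting: 231×176/700 = 58.080
Contributions (O − E)²/E:
  (56 − 77.086)²/77.086 = 5.7678
  (65 − 47.063)²/47.063 = 6.8363
  (68 − 88.446)²/88.446 = 4.7265
  (95 − 71.406)²/71.406 = 7.7959
  (75 − 50.214)²/50.214 = 12.2346
  (37 − 30.657)²/30.657 = 1.3124
  (57 − 57.614)²/57.614 = 0.0065
  (16 − 46.514)²/46.514 = 20.0177
  (59 − 62.700)²/62.700 = 0.2183
  (14 − 38.280)²/38.280 = 15.4002
  (93 − 71.940)²/71.940 = 6.1652
  (65 − 58.080)²/58.080 = 0.8245
χ² = 5.7678 + 6.8363 + 4.7265 + 7.7959 + 12.2346 + 1.3124 + 0.0065 + 20.0177 + 0.2183 + 15.4002 + 6.1652 + 0.8245 = 81.31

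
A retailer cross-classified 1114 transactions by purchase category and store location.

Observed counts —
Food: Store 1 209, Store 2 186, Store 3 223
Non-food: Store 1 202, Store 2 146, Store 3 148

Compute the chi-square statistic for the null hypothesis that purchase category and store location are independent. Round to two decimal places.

6.82

Row totals: 618, 496. Column totals: 411, 332, 371. Grand total N = 1114.
Expected counts (row total × column total / N):
  Food, Store 1: 618×411/1114 = 228.005
  Food, Store 2: 618×332/1114 = 184.180
  Food, Store 3: 618×371/1114 = 205.815
  Non-food, Store 1: 496×411/1114 = 182.995
  Non-food, Store 2: 496×332/1114 = 147.820
  Non-food, Store 3: 496×371/1114 = 165.185
Contributions (O − E)²/E:
  (209 − 228.005)²/228.005 = 1.5841
  (186 − 184.180)²/184.180 = 0.0180
  (223 − 205.815)²/205.815 = 1.4349
  (202 − 182.995)²/182.995 = 1.9738
  (146 − 147.820)²/147.820 = 0.0224
  (148 − 165.185)²/165.185 = 1.7878
χ² = 1.5841 + 0.0180 + 1.4349 + 1.9738 + 0.0224 + 1.7878 = 6.82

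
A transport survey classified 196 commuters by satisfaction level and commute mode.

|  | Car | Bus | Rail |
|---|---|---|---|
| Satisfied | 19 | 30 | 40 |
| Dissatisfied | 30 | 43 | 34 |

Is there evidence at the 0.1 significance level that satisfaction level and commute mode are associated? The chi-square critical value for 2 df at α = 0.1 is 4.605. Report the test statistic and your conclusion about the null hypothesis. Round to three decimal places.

Row totals: 89, 107. Column totals: 49, 73, 74. Grand total N = 196.
Expected counts (row total × column total / N):
  Satisfied, Car: 89×49/196 = 22.2500
  Satisfied, Bus: 89×73/196 = 33.1480
  Satisfied, Rail: 89×74/196 = 33.6020
  Dissatisfied, Car: 107×49/196 = 26.7500
  Dissatisfied, Bus: 107×73/196 = 39.8520
  Dissatisfied, Rail: 107×74/196 = 40.3980
Contributions (O − E)²/E:
  (19 − 22.2500)²/22.2500 = 0.4747
  (30 − 33.1480)²/33.1480 = 0.2990
  (40 − 33.6020)²/33.6020 = 1.2182
  (30 − 26.7500)²/26.7500 = 0.3949
  (43 − 39.8520)²/39.8520 = 0.2487
  (34 − 40.3980)²/40.3980 = 1.0133
χ² = 0.4747 + 0.2990 + 1.2182 + 0.3949 + 0.2487 + 1.0133 = 3.649
df = (2−1)(3−1) = 2. Since 3.649 < 4.605, fail to reject the null hypothesis of independence at α = 0.1.

3.649; fail to reject H₀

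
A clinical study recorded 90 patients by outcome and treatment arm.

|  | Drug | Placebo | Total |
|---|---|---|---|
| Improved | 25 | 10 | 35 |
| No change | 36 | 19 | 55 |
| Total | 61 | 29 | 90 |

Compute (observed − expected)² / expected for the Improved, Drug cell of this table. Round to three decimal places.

Row total (Improved) = 35; column total (Drug) = 61; N = 90.
Expected count E = 35 × 61 / 90 = 23.7222.
Contribution = (O − E)²/E = (25 − 23.7222)² / 23.7222 = 0.069.

0.069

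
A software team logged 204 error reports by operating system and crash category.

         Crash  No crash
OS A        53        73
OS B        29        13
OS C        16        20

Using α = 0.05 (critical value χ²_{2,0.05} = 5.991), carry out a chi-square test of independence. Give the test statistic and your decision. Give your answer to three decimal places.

9.415; reject H₀

Row totals: 126, 42, 36. Column totals: 98, 106. Grand total N = 204.
Expected counts (row total × column total / N):
  OS A, Crash: 126×98/204 = 60.5294
  OS A, No crash: 126×106/204 = 65.4706
  OS B, Crash: 42×98/204 = 20.1765
  OS B, No crash: 42×106/204 = 21.8235
  OS C, Crash: 36×98/204 = 17.2941
  OS C, No crash: 36×106/204 = 18.7059
Contributions (O − E)²/E:
  (53 − 60.5294)²/60.5294 = 0.9366
  (73 − 65.4706)²/65.4706 = 0.8659
  (29 − 20.1765)²/20.1765 = 3.8587
  (13 − 21.8235)²/21.8235 = 3.5674
  (16 − 17.2941)²/17.2941 = 0.0968
  (20 − 18.7059)²/18.7059 = 0.0895
χ² = 0.9366 + 0.8659 + 3.8587 + 3.5674 + 0.0968 + 0.0895 = 9.415
df = (3−1)(2−1) = 2. Since 9.415 > 5.991, reject the null hypothesis of independence at α = 0.05.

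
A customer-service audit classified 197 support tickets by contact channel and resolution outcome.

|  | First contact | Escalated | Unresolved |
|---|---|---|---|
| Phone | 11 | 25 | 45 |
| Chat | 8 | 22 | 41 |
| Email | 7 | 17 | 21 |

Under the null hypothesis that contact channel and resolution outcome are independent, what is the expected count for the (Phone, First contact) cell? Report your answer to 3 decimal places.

10.690

Row total (Phone) = 81; column total (First contact) = 26; grand total N = 197.
Expected count = (row total × column total) / N = 81 × 26 / 197 = 10.690.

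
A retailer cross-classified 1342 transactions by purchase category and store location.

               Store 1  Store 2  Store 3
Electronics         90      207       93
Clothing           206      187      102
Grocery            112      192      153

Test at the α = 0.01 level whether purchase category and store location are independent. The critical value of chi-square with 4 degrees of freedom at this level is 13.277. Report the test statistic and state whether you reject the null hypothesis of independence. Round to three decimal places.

60.815; reject H₀

Row totals: 390, 495, 457. Column totals: 408, 586, 348. Grand total N = 1342.
Expected counts (row total × column total / N):
  Electronics, Store 1: 390×408/1342 = 118.5693
  Electronics, Store 2: 390×586/1342 = 170.2981
  Electronics, Store 3: 390×348/1342 = 101.1326
  Clothing, Store 1: 495×408/1342 = 150.4918
  Clothing, Store 2: 495×586/1342 = 216.1475
  Clothing, Store 3: 495×348/1342 = 128.3607
  Grocery, Store 1: 457×408/1342 = 138.9389
  Grocery, Store 2: 457×586/1342 = 199.5544
  Grocery, Store 3: 457×348/1342 = 118.5067
Contributions (O − E)²/E:
  (90 − 118.5693)²/118.5693 = 6.8838
  (207 − 170.2981)²/170.2981 = 7.9098
  (93 − 101.1326)²/101.1326 = 0.6540
  (206 − 150.4918)²/150.4918 = 20.4739
  (187 − 216.1475)²/216.1475 = 3.9305
  (102 − 128.3607)²/128.3607 = 5.4135
  (112 − 138.9389)²/138.9389 = 5.2232
  (192 − 199.5544)²/199.5544 = 0.2860
  (153 − 118.5067)²/118.5067 = 10.0398
χ² = 6.8838 + 7.9098 + 0.6540 + 20.4739 + 3.9305 + 5.4135 + 5.2232 + 0.2860 + 10.0398 = 60.815
df = (3−1)(3−1) = 4. Since 60.815 > 13.277, reject the null hypothesis of independence at α = 0.01.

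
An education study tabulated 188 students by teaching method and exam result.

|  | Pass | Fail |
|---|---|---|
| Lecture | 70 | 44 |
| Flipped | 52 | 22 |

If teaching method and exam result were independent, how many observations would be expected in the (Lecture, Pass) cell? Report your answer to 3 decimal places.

Row total (Lecture) = 114; column total (Pass) = 122; grand total N = 188.
Expected count = (row total × column total) / N = 114 × 122 / 188 = 73.979.

73.979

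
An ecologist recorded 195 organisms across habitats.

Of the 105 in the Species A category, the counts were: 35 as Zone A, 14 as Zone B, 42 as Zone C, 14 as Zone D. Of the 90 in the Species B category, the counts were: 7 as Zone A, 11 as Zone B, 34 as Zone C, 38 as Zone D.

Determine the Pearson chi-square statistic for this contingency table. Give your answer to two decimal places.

Row totals: 105, 90. Column totals: 42, 25, 76, 52. Grand total N = 195.
Expected counts (row total × column total / N):
  Species A, Zone A: 105×42/195 = 22.615
  Species A, Zone B: 105×25/195 = 13.462
  Species A, Zone C: 105×76/195 = 40.923
  Species A, Zone D: 105×52/195 = 28.000
  Species B, Zone A: 90×42/195 = 19.385
  Species B, Zone B: 90×25/195 = 11.538
  Species B, Zone C: 90×76/195 = 35.077
  Species B, Zone D: 90×52/195 = 24.000
Contributions (O − E)²/E:
  (35 − 22.615)²/22.615 = 6.7826
  (14 − 13.462)²/13.462 = 0.0215
  (42 − 40.923)²/40.923 = 0.0283
  (14 − 28.000)²/28.000 = 7.0000
  (7 − 19.385)²/19.385 = 7.9127
  (11 − 11.538)²/11.538 = 0.0251
  (34 − 35.077)²/35.077 = 0.0331
  (38 − 24.000)²/24.000 = 8.1667
χ² = 6.7826 + 0.0215 + 0.0283 + 7.0000 + 7.9127 + 0.0251 + 0.0331 + 8.1667 = 29.97

29.97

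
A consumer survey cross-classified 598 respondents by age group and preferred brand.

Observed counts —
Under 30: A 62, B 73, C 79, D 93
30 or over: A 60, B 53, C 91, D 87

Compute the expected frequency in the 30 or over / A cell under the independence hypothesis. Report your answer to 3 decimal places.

Row total (30 or over) = 291; column total (A) = 122; grand total N = 598.
Expected count = (row total × column total) / N = 291 × 122 / 598 = 59.368.

59.368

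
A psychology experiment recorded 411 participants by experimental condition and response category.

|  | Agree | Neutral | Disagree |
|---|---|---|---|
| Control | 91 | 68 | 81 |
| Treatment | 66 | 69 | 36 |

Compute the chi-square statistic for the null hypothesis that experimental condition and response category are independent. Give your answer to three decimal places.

Row totals: 240, 171. Column totals: 157, 137, 117. Grand total N = 411.
Expected counts (row total × column total / N):
  Control, Agree: 240×157/411 = 91.6788
  Control, Neutral: 240×137/411 = 80.0000
  Control, Disagree: 240×117/411 = 68.3212
  Treatment, Agree: 171×157/411 = 65.3212
  Treatment, Neutral: 171×137/411 = 57.0000
  Treatment, Disagree: 171×117/411 = 48.6788
Contributions (O − E)²/E:
  (91 − 91.6788)²/91.6788 = 0.0050
  (68 − 80.0000)²/80.0000 = 1.8000
  (81 − 68.3212)²/68.3212 = 2.3529
  (66 − 65.3212)²/65.3212 = 0.0071
  (69 − 57.0000)²/57.0000 = 2.5263
  (36 − 48.6788)²/48.6788 = 3.3023
χ² = 0.0050 + 1.8000 + 2.3529 + 0.0071 + 2.5263 + 3.3023 = 9.994

9.994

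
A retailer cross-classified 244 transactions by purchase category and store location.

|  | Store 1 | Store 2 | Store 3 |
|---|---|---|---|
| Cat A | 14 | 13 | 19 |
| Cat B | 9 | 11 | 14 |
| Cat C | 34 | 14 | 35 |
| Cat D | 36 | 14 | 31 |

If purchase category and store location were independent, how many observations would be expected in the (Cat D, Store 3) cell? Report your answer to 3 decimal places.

32.865

Row total (Cat D) = 81; column total (Store 3) = 99; grand total N = 244.
Expected count = (row total × column total) / N = 81 × 99 / 244 = 32.865.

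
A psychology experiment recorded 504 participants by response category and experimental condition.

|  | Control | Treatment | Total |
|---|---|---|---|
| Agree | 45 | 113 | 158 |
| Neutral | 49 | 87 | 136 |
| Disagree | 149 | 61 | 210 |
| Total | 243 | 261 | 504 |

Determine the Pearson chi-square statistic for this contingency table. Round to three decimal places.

76.214

Grand total N = 504.
Expected counts (row total × column total / N):
  Agree, Control: 158×243/504 = 76.1786
  Agree, Treatment: 158×261/504 = 81.8214
  Neutral, Control: 136×243/504 = 65.5714
  Neutral, Treatment: 136×261/504 = 70.4286
  Disagree, Control: 210×243/504 = 101.2500
  Disagree, Treatment: 210×261/504 = 108.7500
Contributions (O − E)²/E:
  (45 − 76.1786)²/76.1786 = 12.7609
  (113 − 81.8214)²/81.8214 = 11.8808
  (49 − 65.5714)²/65.5714 = 4.1880
  (87 − 70.4286)²/70.4286 = 3.8991
  (149 − 101.2500)²/101.2500 = 22.5191
  (61 − 108.7500)²/108.7500 = 20.9661
χ² = 12.7609 + 11.8808 + 4.1880 + 3.8991 + 22.5191 + 20.9661 = 76.214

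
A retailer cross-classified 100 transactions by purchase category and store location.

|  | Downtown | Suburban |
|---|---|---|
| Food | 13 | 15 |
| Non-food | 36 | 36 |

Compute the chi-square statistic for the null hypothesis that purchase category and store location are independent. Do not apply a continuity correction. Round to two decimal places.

Row totals: 28, 72. Column totals: 49, 51. Grand total N = 100.
Expected counts (row total × column total / N):
  Food, Downtown: 28×49/100 = 13.720
  Food, Suburban: 28×51/100 = 14.280
  Non-food, Downtown: 72×49/100 = 35.280
  Non-food, Suburban: 72×51/100 = 36.720
Contributions (O − E)²/E:
  (13 − 13.720)²/13.720 = 0.0378
  (15 − 14.280)²/14.280 = 0.0363
  (36 − 35.280)²/35.280 = 0.0147
  (36 − 36.720)²/36.720 = 0.0141
χ² = 0.0378 + 0.0363 + 0.0147 + 0.0141 = 0.10

0.10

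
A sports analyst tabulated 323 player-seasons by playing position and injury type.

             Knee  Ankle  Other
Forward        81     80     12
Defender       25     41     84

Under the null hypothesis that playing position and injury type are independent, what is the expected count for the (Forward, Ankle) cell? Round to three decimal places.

64.808

Row total (Forward) = 173; column total (Ankle) = 121; grand total N = 323.
Expected count = (row total × column total) / N = 173 × 121 / 323 = 64.808.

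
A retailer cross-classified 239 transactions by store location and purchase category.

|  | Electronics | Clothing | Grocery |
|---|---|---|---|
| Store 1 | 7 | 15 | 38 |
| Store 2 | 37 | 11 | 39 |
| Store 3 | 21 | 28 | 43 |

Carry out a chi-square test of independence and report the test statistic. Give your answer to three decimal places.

Row totals: 60, 87, 92. Column totals: 65, 54, 120. Grand total N = 239.
Expected counts (row total × column total / N):
  Store 1, Electronics: 60×65/239 = 16.317992
  Store 1, Clothing: 60×54/239 = 13.556485
  Store 1, Grocery: 60×120/239 = 30.125523
  Store 2, Electronics: 87×65/239 = 23.661088
  Store 2, Clothing: 87×54/239 = 19.656904
  Store 2, Grocery: 87×120/239 = 43.682008
  Store 3, Electronics: 92×65/239 = 25.020921
  Store 3, Clothing: 92×54/239 = 20.786611
  Store 3, Grocery: 92×120/239 = 46.192469
Contributions (O − E)²/E:
  (7 − 16.317992)²/16.317992 = 5.3208
  (15 − 13.556485)²/13.556485 = 0.1537
  (38 − 30.125523)²/30.125523 = 2.0583
  (37 − 23.661088)²/23.661088 = 7.5198
  (11 − 19.656904)²/19.656904 = 3.8125
  (39 − 43.682008)²/43.682008 = 0.5018
  (21 − 25.020921)²/25.020921 = 0.6462
  (28 − 20.786611)²/20.786611 = 2.5032
  (43 − 46.192469)²/46.192469 = 0.2206
χ² = 5.3208 + 0.1537 + 2.0583 + 7.5198 + 3.8125 + 0.5018 + 0.6462 + 2.5032 + 0.2206 = 22.737

22.737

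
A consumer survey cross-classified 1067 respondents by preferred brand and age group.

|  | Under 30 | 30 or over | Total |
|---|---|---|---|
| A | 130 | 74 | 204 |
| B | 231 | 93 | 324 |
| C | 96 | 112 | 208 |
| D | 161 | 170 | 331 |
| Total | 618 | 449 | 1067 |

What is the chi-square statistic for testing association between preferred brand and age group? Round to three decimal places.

Grand total N = 1067.
Expected counts (row total × column total / N):
  A, Under 30: 204×618/1067 = 118.1556
  A, 30 or over: 204×449/1067 = 85.8444
  B, Under 30: 324×618/1067 = 187.6589
  B, 30 or over: 324×449/1067 = 136.3411
  C, Under 30: 208×618/1067 = 120.4724
  C, 30 or over: 208×449/1067 = 87.5276
  D, Under 30: 331×618/1067 = 191.7132
  D, 30 or over: 331×449/1067 = 139.2868
Contributions (O − E)²/E:
  (130 − 118.1556)²/118.1556 = 1.1873
  (74 − 85.8444)²/85.8444 = 1.6342
  (231 − 187.6589)²/187.6589 = 10.0099
  (93 − 136.3411)²/136.3411 = 13.7776
  (96 − 120.4724)²/120.4724 = 4.9712
  (112 − 87.5276)²/87.5276 = 6.8424
  (161 − 191.7132)²/191.7132 = 4.9204
  (170 − 139.2868)²/139.2868 = 6.7724
χ² = 1.1873 + 1.6342 + 10.0099 + 13.7776 + 4.9712 + 6.8424 + 4.9204 + 6.7724 = 50.115

50.115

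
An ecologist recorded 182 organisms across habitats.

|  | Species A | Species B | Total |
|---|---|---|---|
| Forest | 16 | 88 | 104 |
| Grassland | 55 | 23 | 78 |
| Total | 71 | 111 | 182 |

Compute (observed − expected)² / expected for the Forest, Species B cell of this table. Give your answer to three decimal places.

9.519

Row total (Forest) = 104; column total (Species B) = 111; N = 182.
Expected count E = 104 × 111 / 182 = 63.4286.
Contribution = (O − E)²/E = (88 − 63.4286)² / 63.4286 = 9.519.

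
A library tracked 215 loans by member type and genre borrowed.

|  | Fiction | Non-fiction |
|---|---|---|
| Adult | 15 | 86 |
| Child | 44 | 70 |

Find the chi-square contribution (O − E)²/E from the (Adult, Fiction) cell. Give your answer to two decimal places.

Row total (Adult) = 101; column total (Fiction) = 59; N = 215.
Expected count E = 101 × 59 / 215 = 27.716.
Contribution = (O − E)²/E = (15 − 27.716)² / 27.716 = 5.83.

5.83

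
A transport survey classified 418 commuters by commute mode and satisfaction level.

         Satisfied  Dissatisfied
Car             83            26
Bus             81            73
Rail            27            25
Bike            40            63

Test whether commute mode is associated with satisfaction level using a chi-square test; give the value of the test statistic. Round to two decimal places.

31.15

Row totals: 109, 154, 52, 103. Column totals: 231, 187. Grand total N = 418.
Expected counts (row total × column total / N):
  Car, Satisfied: 109×231/418 = 60.237
  Car, Dissatisfied: 109×187/418 = 48.763
  Bus, Satisfied: 154×231/418 = 85.105
  Bus, Dissatisfied: 154×187/418 = 68.895
  Rail, Satisfied: 52×231/418 = 28.737
  Rail, Dissatisfied: 52×187/418 = 23.263
  Bike, Satisfied: 103×231/418 = 56.921
  Bike, Dissatisfied: 103×187/418 = 46.079
Contributions (O − E)²/E:
  (83 − 60.237)²/60.237 = 8.6019
  (26 − 48.763)²/48.763 = 10.6260
  (81 − 85.105)²/85.105 = 0.1980
  (73 − 68.895)²/68.895 = 0.2446
  (27 − 28.737)²/28.737 = 0.1050
  (25 − 23.263)²/23.263 = 0.1297
  (40 − 56.921)²/56.921 = 5.0301
  (63 − 46.079)²/46.079 = 6.2137
χ² = 8.6019 + 10.6260 + 0.1980 + 0.2446 + 0.1050 + 0.1297 + 5.0301 + 6.2137 = 31.15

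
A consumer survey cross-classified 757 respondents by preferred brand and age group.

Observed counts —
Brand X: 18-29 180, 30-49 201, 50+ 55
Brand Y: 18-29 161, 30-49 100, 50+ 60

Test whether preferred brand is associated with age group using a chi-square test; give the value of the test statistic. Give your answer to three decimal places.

Row totals: 436, 321. Column totals: 341, 301, 115. Grand total N = 757.
Expected counts (row total × column total / N):
  Brand X, 18-29: 436×341/757 = 196.40159
  Brand X, 30-49: 436×301/757 = 173.36328
  Brand X, 50+: 436×115/757 = 66.23514
  Brand Y, 18-29: 321×341/757 = 144.59841
  Brand Y, 30-49: 321×301/757 = 127.63672
  Brand Y, 50+: 321×115/757 = 48.76486
Contributions (O − E)²/E:
  (180 − 196.40159)²/196.40159 = 1.3697
  (201 − 173.36328)²/173.36328 = 4.4057
  (55 − 66.23514)²/66.23514 = 1.9058
  (161 − 144.59841)²/144.59841 = 1.8604
  (100 − 127.63672)²/127.63672 = 5.9841
  (60 − 48.76486)²/48.76486 = 2.5885
χ² = 1.3697 + 4.4057 + 1.9058 + 1.8604 + 5.9841 + 2.5885 = 18.114

18.114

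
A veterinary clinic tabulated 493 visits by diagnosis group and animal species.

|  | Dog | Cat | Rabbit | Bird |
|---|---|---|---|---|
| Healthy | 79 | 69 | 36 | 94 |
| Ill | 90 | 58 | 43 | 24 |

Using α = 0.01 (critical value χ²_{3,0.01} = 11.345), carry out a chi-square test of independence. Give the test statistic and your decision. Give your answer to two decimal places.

36.36; reject H₀

Row totals: 278, 215. Column totals: 169, 127, 79, 118. Grand total N = 493.
Expected counts (row total × column total / N):
  Healthy, Dog: 278×169/493 = 95.298
  Healthy, Cat: 278×127/493 = 71.615
  Healthy, Rabbit: 278×79/493 = 44.548
  Healthy, Bird: 278×118/493 = 66.540
  Ill, Dog: 215×169/493 = 73.702
  Ill, Cat: 215×127/493 = 55.385
  Ill, Rabbit: 215×79/493 = 34.452
  Ill, Bird: 215×118/493 = 51.460
Contributions (O − E)²/E:
  (79 − 95.298)²/95.298 = 2.7873
  (69 − 71.615)²/71.615 = 0.0955
  (36 − 44.548)²/44.548 = 1.6402
  (94 − 66.540)²/66.540 = 11.3323
  (90 − 73.702)²/73.702 = 3.6040
  (58 − 55.385)²/55.385 = 0.1235
  (43 − 34.452)²/34.452 = 2.1209
  (24 − 51.460)²/51.460 = 14.6532
χ² = 2.7873 + 0.0955 + 1.6402 + 11.3323 + 3.6040 + 0.1235 + 2.1209 + 14.6532 = 36.36
df = (2−1)(4−1) = 3. Since 36.36 > 11.345, reject the null hypothesis of independence at α = 0.01.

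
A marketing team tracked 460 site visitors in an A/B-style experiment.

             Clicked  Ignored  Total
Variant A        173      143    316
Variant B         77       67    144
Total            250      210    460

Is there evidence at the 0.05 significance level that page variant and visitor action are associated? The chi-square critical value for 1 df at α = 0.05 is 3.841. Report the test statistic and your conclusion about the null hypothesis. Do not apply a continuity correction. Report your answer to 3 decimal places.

0.065; fail to reject H₀

Grand total N = 460.
Expected counts (row total × column total / N):
  Variant A, Clicked: 316×250/460 = 171.7391
  Variant A, Ignored: 316×210/460 = 144.2609
  Variant B, Clicked: 144×250/460 = 78.2609
  Variant B, Ignored: 144×210/460 = 65.7391
Contributions (O − E)²/E:
  (173 − 171.7391)²/171.7391 = 0.0093
  (143 − 144.2609)²/144.2609 = 0.0110
  (77 − 78.2609)²/78.2609 = 0.0203
  (67 − 65.7391)²/65.7391 = 0.0242
χ² = 0.0093 + 0.0110 + 0.0203 + 0.0242 = 0.065
df = (2−1)(2−1) = 1. Since 0.065 < 3.841, fail to reject the null hypothesis of independence at α = 0.05.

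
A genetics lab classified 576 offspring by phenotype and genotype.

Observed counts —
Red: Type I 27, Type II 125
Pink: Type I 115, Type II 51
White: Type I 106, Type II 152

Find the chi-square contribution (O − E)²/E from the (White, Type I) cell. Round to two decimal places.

Row total (White) = 258; column total (Type I) = 248; N = 576.
Expected count E = 258 × 248 / 576 = 111.0833.
Contribution = (O − E)²/E = (106 − 111.0833)² / 111.0833 = 0.23.

0.23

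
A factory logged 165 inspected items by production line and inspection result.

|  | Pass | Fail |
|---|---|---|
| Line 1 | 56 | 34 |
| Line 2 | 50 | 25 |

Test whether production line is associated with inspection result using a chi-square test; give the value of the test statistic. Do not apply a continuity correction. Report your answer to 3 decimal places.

Row totals: 90, 75. Column totals: 106, 59. Grand total N = 165.
Expected counts (row total × column total / N):
  Line 1, Pass: 90×106/165 = 57.8182
  Line 1, Fail: 90×59/165 = 32.1818
  Line 2, Pass: 75×106/165 = 48.1818
  Line 2, Fail: 75×59/165 = 26.8182
Contributions (O − E)²/E:
  (56 − 57.8182)²/57.8182 = 0.0572
  (34 − 32.1818)²/32.1818 = 0.1027
  (50 − 48.1818)²/48.1818 = 0.0686
  (25 − 26.8182)²/26.8182 = 0.1233
χ² = 0.0572 + 0.1027 + 0.0686 + 0.1233 = 0.352

0.352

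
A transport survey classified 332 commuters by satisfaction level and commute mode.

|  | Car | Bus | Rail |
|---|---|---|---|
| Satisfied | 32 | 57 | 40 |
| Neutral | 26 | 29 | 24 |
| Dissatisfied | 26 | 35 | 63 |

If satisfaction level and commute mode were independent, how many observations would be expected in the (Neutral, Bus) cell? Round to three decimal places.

Row total (Neutral) = 79; column total (Bus) = 121; grand total N = 332.
Expected count = (row total × column total) / N = 79 × 121 / 332 = 28.792.

28.792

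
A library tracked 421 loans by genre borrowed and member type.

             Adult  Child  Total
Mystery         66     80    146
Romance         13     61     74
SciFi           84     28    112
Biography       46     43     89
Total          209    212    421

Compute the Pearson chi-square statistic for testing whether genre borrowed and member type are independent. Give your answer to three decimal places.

Grand total N = 421.
Expected counts (row total × column total / N):
  Mystery, Adult: 146×209/421 = 72.4798
  Mystery, Child: 146×212/421 = 73.5202
  Romance, Adult: 74×209/421 = 36.7363
  Romance, Child: 74×212/421 = 37.2637
  SciFi, Adult: 112×209/421 = 55.6010
  SciFi, Child: 112×212/421 = 56.3990
  Biography, Adult: 89×209/421 = 44.1829
  Biography, Child: 89×212/421 = 44.8171
Contributions (O − E)²/E:
  (66 − 72.4798)²/72.4798 = 0.5793
  (80 − 73.5202)²/73.5202 = 0.5711
  (13 − 36.7363)²/36.7363 = 15.3367
  (61 − 37.2637)²/37.2637 = 15.1196
  (84 − 55.6010)²/55.6010 = 14.5052
  (28 − 56.3990)²/56.3990 = 14.3000
  (46 − 44.1829)²/44.1829 = 0.0747
  (43 − 44.8171)²/44.8171 = 0.0737
χ² = 0.5793 + 0.5711 + 15.3367 + 15.1196 + 14.5052 + 14.3000 + 0.0747 + 0.0737 = 60.560

60.560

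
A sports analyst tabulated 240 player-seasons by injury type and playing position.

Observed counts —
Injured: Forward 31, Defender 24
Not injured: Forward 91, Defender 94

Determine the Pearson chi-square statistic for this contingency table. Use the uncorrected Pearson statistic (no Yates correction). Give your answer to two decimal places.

0.87

Row totals: 55, 185. Column totals: 122, 118. Grand total N = 240.
Expected counts (row total × column total / N):
  Injured, Forward: 55×122/240 = 27.958
  Injured, Defender: 55×118/240 = 27.042
  Not injured, Forward: 185×122/240 = 94.042
  Not injured, Defender: 185×118/240 = 90.958
Contributions (O − E)²/E:
  (31 − 27.958)²/27.958 = 0.3310
  (24 − 27.042)²/27.042 = 0.3422
  (91 − 94.042)²/94.042 = 0.0984
  (94 − 90.958)²/90.958 = 0.1017
χ² = 0.3310 + 0.3422 + 0.0984 + 0.1017 = 0.87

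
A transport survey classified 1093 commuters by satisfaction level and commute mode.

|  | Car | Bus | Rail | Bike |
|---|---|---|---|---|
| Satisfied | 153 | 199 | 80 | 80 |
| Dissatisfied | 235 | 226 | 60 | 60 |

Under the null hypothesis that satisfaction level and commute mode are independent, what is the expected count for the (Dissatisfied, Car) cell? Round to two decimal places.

206.25

Row total (Dissatisfied) = 581; column total (Car) = 388; grand total N = 1093.
Expected count = (row total × column total) / N = 581 × 388 / 1093 = 206.25.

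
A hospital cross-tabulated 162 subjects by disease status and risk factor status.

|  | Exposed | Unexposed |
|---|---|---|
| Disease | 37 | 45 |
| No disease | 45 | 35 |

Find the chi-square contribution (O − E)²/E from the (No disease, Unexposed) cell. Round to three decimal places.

Row total (No disease) = 80; column total (Unexposed) = 80; N = 162.
Expected count E = 80 × 80 / 162 = 39.5062.
Contribution = (O − E)²/E = (35 − 39.5062)² / 39.5062 = 0.514.

0.514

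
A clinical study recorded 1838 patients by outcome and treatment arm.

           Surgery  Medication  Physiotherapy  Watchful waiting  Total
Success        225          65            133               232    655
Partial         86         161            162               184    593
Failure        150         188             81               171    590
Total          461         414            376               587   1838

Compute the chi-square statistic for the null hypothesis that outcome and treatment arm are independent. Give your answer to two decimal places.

154.55

Grand total N = 1838.
Expected counts (row total × column total / N):
  Success, Surgery: 655×461/1838 = 164.285
  Success, Medication: 655×414/1838 = 147.535
  Success, Physiotherapy: 655×376/1838 = 133.993
  Success, Watchful waiting: 655×587/1838 = 209.187
  Partial, Surgery: 593×461/1838 = 148.734
  Partial, Medication: 593×414/1838 = 133.570
  Partial, Physiotherapy: 593×376/1838 = 121.310
  Partial, Watchful waiting: 593×587/1838 = 189.386
  Failure, Surgery: 590×461/1838 = 147.982
  Failure, Medication: 590×414/1838 = 132.894
  Failure, Physiotherapy: 590×376/1838 = 120.696
  Failure, Watchful waiting: 590×587/1838 = 188.428
Contributions (O − E)²/E:
  (225 − 164.285)²/164.285 = 22.4385
  (65 − 147.535)²/147.535 = 46.1723
  (133 − 133.993)²/133.993 = 0.0074
  (232 − 209.187)²/209.187 = 2.4879
  (86 − 148.734)²/148.734 = 26.4604
  (161 − 133.570)²/133.570 = 5.6330
  (162 − 121.310)²/121.310 = 13.6483
  (184 − 189.386)²/189.386 = 0.1532
  (150 − 147.982)²/147.982 = 0.0275
  (188 − 132.894)²/132.894 = 22.8503
  (81 − 120.696)²/120.696 = 13.0557
  (171 − 188.428)²/188.428 = 1.6119
χ² = 22.4385 + 46.1723 + 0.0074 + 2.4879 + 26.4604 + 5.6330 + 13.6483 + 0.1532 + 0.0275 + 22.8503 + 13.0557 + 1.6119 = 154.55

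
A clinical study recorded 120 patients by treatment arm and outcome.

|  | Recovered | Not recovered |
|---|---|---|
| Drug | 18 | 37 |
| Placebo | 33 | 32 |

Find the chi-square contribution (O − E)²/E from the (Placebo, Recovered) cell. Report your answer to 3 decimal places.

1.046

Row total (Placebo) = 65; column total (Recovered) = 51; N = 120.
Expected count E = 65 × 51 / 120 = 27.6250.
Contribution = (O − E)²/E = (33 − 27.6250)² / 27.6250 = 1.046.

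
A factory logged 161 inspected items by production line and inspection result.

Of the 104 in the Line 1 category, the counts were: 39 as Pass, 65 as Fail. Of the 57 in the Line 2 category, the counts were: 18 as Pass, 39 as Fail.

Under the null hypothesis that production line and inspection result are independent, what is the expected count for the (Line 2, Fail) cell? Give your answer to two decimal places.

Row total (Line 2) = 57; column total (Fail) = 104; grand total N = 161.
Expected count = (row total × column total) / N = 57 × 104 / 161 = 36.82.

36.82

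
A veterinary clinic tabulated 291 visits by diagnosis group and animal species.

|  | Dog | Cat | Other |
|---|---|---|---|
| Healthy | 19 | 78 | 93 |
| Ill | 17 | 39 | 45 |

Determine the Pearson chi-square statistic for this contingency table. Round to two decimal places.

Row totals: 190, 101. Column totals: 36, 117, 138. Grand total N = 291.
Expected counts (row total × column total / N):
  Healthy, Dog: 190×36/291 = 23.505
  Healthy, Cat: 190×117/291 = 76.392
  Healthy, Other: 190×138/291 = 90.103
  Ill, Dog: 101×36/291 = 12.495
  Ill, Cat: 101×117/291 = 40.608
  Ill, Other: 101×138/291 = 47.897
Contributions (O − E)²/E:
  (19 − 23.505)²/23.505 = 0.8634
  (78 − 76.392)²/76.392 = 0.0338
  (93 − 90.103)²/90.103 = 0.0931
  (17 − 12.495)²/12.495 = 1.6243
  (39 − 40.608)²/40.608 = 0.0637
  (45 − 47.897)²/47.897 = 0.1752
χ² = 0.8634 + 0.0338 + 0.0931 + 1.6243 + 0.0637 + 0.1752 = 2.85

2.85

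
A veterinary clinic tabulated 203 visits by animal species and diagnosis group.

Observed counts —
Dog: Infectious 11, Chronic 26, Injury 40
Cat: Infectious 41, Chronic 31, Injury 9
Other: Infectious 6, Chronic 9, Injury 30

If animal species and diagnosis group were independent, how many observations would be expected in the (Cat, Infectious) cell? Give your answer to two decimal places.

23.14

Row total (Cat) = 81; column total (Infectious) = 58; grand total N = 203.
Expected count = (row total × column total) / N = 81 × 58 / 203 = 23.14.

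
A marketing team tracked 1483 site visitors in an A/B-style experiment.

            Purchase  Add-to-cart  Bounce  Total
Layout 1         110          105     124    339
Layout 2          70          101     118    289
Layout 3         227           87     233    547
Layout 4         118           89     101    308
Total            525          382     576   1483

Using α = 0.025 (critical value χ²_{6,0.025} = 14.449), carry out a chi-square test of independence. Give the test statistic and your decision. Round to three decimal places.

57.999; reject H₀

Grand total N = 1483.
Expected counts (row total × column total / N):
  Layout 1, Purchase: 339×525/1483 = 120.0101
  Layout 1, Add-to-cart: 339×382/1483 = 87.3216
  Layout 1, Bounce: 339×576/1483 = 131.6682
  Layout 2, Purchase: 289×525/1483 = 102.3095
  Layout 2, Add-to-cart: 289×382/1483 = 74.4423
  Layout 2, Bounce: 289×576/1483 = 112.2481
  Layout 3, Purchase: 547×525/1483 = 193.6446
  Layout 3, Add-to-cart: 547×382/1483 = 140.8995
  Layout 3, Bounce: 547×576/1483 = 212.4558
  Layout 4, Purchase: 308×525/1483 = 109.0357
  Layout 4, Add-to-cart: 308×382/1483 = 79.3365
  Layout 4, Bounce: 308×576/1483 = 119.6278
Contributions (O − E)²/E:
  (110 − 120.0101)²/120.0101 = 0.8349
  (105 − 87.3216)²/87.3216 = 3.5790
  (124 − 131.6682)²/131.6682 = 0.4466
  (70 − 102.3095)²/102.3095 = 10.2034
  (101 − 74.4423)²/74.4423 = 9.4746
  (118 − 112.2481)²/112.2481 = 0.2947
  (227 − 193.6446)²/193.6446 = 5.7455
  (87 − 140.8995)²/140.8995 = 20.6186
  (233 − 212.4558)²/212.4558 = 1.9866
  (118 − 109.0357)²/109.0357 = 0.7370
  (89 − 79.3365)²/79.3365 = 1.1771
  (101 − 119.6278)²/119.6278 = 2.9006
χ² = 0.8349 + 3.5790 + 0.4466 + 10.2034 + 9.4746 + 0.2947 + 5.7455 + 20.6186 + 1.9866 + 0.7370 + 1.1771 + 2.9006 = 57.999
df = (4−1)(3−1) = 6. Since 57.999 > 14.449, reject the null hypothesis of independence at α = 0.025.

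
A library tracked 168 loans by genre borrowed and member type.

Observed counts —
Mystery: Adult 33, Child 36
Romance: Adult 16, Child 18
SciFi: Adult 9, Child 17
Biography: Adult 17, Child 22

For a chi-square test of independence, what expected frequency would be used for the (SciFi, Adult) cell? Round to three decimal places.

11.607

Row total (SciFi) = 26; column total (Adult) = 75; grand total N = 168.
Expected count = (row total × column total) / N = 26 × 75 / 168 = 11.607.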